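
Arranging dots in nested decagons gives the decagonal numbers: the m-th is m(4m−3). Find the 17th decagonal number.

1105

The 17th decagonal number is n(4n−3) with n = 17.
17·(4·17 − 3) = 17·65 = 1105.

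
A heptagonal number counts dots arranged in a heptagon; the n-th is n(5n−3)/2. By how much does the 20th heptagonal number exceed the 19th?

Consecutive heptagonal numbers differ by 5n − 4: here 5·20 − 4 = 96.

96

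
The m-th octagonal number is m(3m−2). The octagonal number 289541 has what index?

Set n(3n−2) = 289541, giving 3n² − 2n − 289541 = 0.
So n = (2 + 1864) / 6 = 1866/6 = 311.

311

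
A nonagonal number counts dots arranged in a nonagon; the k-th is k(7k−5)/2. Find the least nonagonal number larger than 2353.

Solve n(7n−5)/2 > 2353 for integer n.
The largest n with value ≤ 2353 is 26 (since 2301 ≤ 2353 < 2484), so the first above is n = 27, value 2484.

2484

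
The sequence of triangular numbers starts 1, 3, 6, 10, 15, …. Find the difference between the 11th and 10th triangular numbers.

11

Consecutive triangular numbers differ by n: T_{11} − T_{10} = 11.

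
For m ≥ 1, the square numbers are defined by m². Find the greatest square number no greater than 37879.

Solve n² ≤ 37879 for integer n.
n = 194 gives 37636 ≤ 37879, while n = 195 gives 38025 > 37879; so the answer is 37636.

37636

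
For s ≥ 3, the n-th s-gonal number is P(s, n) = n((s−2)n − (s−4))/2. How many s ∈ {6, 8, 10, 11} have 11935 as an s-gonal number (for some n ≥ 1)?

s = 6: P(6, 77) = 11781 and P(6, 78) = 12090; 11935 is not s-gonal.
s = 8: P(8, 63) = 11781 and P(8, 64) = 12160; 11935 is not s-gonal.
s = 10: P(10, 55) = 11935. ✓
s = 11: P(11, 51) = 11526 and P(11, 52) = 11986; 11935 is not s-gonal.
Hits: s ∈ {10} → 1.

1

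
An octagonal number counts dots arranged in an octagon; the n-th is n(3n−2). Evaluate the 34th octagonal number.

3400

The 34th octagonal number is n(3n−2) with n = 34.
34·(3·34 − 2) = 34·100 = 3400.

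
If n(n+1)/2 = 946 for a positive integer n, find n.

43

Set n(n+1)/2 = 946, giving n² + n − 1892 = 0.
The discriminant is 1 + 8·946 = 7569, and √7569 = 87.
So n = (-1 + 87) / 2 = 86/2 = 43.
Check: 43·44/2 = 946. ✓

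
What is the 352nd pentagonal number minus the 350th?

352·(3·352 − 1)/2 = 185680 and 350·(3·350 − 1)/2 = 183575.
Difference: 185680 − 183575 = 2105.

2105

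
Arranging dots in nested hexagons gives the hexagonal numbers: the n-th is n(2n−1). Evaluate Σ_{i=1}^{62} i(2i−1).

160797

Σ i(2i−1) = 2Σi² − Σi over i = 1..62.
Σi = 1953 and Σi² = 81375.
2·81375 − 1·1953 = 160797.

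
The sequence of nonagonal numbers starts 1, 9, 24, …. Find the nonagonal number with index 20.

1350

The 20th nonagonal number is n(7n−5)/2 with n = 20.
20·(7·20 − 5)/2 = 20·135/2 = 1350.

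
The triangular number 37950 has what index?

Set n(n+1)/2 = 37950, giving n² + n − 75900 = 0.
The discriminant is 1 + 8·37950 = 303601, and √303601 = 551.
So n = (-1 + 551) / 2 = 550/2 = 275.

275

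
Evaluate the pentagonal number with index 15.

330

The 15th pentagonal number is n(3n−1)/2 with n = 15.
15·(3·15 − 1)/2 = 15·44/2 = 15·22 = 330.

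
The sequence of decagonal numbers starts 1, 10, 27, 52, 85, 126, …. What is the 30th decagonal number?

3510

30·(4·30 − 3) = 30·117 = 3510.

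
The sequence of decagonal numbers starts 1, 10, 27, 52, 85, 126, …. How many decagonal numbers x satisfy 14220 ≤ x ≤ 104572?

The n-th decagonal number is n(4n−3).
Smallest index with value ≥ 14220: n = 60 (giving 14220).
Largest index with value ≤ 104572: n = 162 (giving 104490).
Indices 60 through 162: 103 terms.

103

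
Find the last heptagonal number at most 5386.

Solve n(5n−3)/2 ≤ 5386 for integer n.
n = 46 gives 5221 ≤ 5386, while n = 47 gives 5452 > 5386; so the answer is 5221.

5221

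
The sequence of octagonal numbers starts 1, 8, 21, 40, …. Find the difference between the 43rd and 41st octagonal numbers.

43·(3·43 − 2) = 5461 and 41·(3·41 − 2) = 4961.
Difference: 5461 − 4961 = 500.

500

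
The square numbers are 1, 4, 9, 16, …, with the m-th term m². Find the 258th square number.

66564

258² = 66564.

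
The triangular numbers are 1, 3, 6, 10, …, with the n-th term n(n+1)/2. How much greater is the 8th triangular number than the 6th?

8·9/2 = 36 and 6·7/2 = 21.
Difference: 36 − 21 = 15.

15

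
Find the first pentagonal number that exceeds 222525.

223301

Solve n(3n−1)/2 > 222525 for integer n.
The largest n with value ≤ 222525 is 385 (since 222145 ≤ 222525 < 223301), so the first above is n = 386, value 223301.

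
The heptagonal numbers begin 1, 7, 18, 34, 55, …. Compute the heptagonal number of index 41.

The 41st heptagonal number is n(5n−3)/2 with n = 41.
41·(5·41 − 3)/2 = 41·202/2 = 41·101 = 4141.

4141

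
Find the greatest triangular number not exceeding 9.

Solve n(n+1)/2 ≤ 9 for integer n.
n = 3 gives 6 ≤ 9, while n = 4 gives 10 > 9; so the answer is 6.

6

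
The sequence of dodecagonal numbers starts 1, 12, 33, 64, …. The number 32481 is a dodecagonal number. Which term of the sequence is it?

Set n(5n−4) = 32481, giving 5n² − 4n − 32481 = 0.
So n = (4 + 806) / 10 = 810/10 = 81.

81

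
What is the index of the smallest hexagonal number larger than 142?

9

Solve n(2n−1) > 142 for integer n.
The largest n with value ≤ 142 is 8 (since 120 ≤ 142 < 153), so the first above is n = 9, value 153.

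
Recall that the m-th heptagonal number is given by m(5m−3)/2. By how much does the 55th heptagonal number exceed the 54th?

271

Consecutive heptagonal numbers differ by 5n − 4: here 5·55 − 4 = 271.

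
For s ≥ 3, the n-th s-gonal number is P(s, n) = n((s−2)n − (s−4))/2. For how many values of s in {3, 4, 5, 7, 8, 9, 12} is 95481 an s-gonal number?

s = 3: P(3, 436) = 95266 and P(3, 437) = 95703; 95481 is not s-gonal.
s = 4: P(4, 309) = 95481. ✓
s = 5: P(5, 252) = 95130 and P(5, 253) = 95887; 95481 is not s-gonal.
s = 7: P(7, 195) = 94770 and P(7, 196) = 95746; 95481 is not s-gonal.
s = 8: P(8, 178) = 94696 and P(8, 179) = 95765; 95481 is not s-gonal.
s = 9: P(9, 165) = 94875 and P(9, 166) = 96031; 95481 is not s-gonal.
s = 12: P(12, 138) = 94668 and P(12, 139) = 96049; 95481 is not s-gonal.
Hits: s ∈ {4} → 1.

1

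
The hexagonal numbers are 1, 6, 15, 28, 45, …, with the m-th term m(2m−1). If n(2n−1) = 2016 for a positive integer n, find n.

Set n(2n−1) = 2016, giving 2n² − n − 2016 = 0.
So n = (1 + 127) / 4 = 128/4 = 32.

32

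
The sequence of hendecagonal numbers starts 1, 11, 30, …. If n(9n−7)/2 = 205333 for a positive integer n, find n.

214

Set n(9n−7)/2 = 205333, giving 9n² − 7n − 410666 = 0.
The discriminant is 49 + 72·205333 = 14784025, and √14784025 = 3845.
So n = (7 + 3845) / 18 = 3852/18 = 214.
Check: 214·(9·214 − 7)/2 = 205333. ✓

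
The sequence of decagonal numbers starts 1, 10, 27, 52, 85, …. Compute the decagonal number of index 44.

7612

44·(4·44 − 3) = 44·173 = 7612.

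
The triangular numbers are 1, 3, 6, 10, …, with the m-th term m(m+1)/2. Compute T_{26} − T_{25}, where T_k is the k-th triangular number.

Consecutive triangular numbers differ by n: T_{26} − T_{25} = 26.

26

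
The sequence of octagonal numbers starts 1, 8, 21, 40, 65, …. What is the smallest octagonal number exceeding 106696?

Solve n(3n−2) > 106696 for integer n.
The largest n with value ≤ 106696 is 188 (since 105656 ≤ 106696 < 106785), so the first above is n = 189, value 106785.

106785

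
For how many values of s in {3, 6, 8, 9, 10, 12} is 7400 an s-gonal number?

1

s = 3: P(3, 121) = 7381 and P(3, 122) = 7503; 7400 is not s-gonal.
s = 6: P(6, 61) = 7381 and P(6, 62) = 7626; 7400 is not s-gonal.
s = 8: P(8, 50) = 7400. ✓
s = 9: P(9, 46) = 7291 and P(9, 47) = 7614; 7400 is not s-gonal.
s = 10: P(10, 43) = 7267 and P(10, 44) = 7612; 7400 is not s-gonal.
s = 12: P(12, 38) = 7068 and P(12, 39) = 7449; 7400 is not s-gonal.
Hits: s ∈ {8} → 1.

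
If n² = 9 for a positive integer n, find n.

We need n² = 9, so n = √9 = 3.
Check: 3² = 9. ✓

3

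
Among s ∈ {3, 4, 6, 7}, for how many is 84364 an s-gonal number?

s = 3: P(3, 410) = 84255 and P(3, 411) = 84666; 84364 is not s-gonal.
s = 4: P(4, 290) = 84100 and P(4, 291) = 84681; 84364 is not s-gonal.
s = 6: P(6, 205) = 83845 and P(6, 206) = 84666; 84364 is not s-gonal.
s = 7: P(7, 184) = 84364. ✓
Hits: s ∈ {7} → 1.

1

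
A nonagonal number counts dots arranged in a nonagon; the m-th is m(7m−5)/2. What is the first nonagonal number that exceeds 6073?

6364

Solve n(7n−5)/2 > 6073 for integer n.
The largest n with value ≤ 6073 is 42 (since 6069 ≤ 6073 < 6364), so the first above is n = 43, value 6364.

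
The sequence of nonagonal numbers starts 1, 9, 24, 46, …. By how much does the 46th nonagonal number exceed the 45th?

316

Consecutive nonagonal numbers differ by 7n − 6: here 7·46 − 6 = 316.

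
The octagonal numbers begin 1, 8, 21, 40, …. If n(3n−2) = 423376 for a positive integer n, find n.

376

Set n(3n−2) = 423376, giving 3n² − 2n − 423376 = 0.
The discriminant is 4 + 12·423376 = 5080516, and √5080516 = 2254.
So n = (2 + 2254) / 6 = 2256/6 = 376.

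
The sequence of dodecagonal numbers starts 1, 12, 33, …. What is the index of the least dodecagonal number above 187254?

194

Solve n(5n−4) > 187254 for integer n.
The largest n with value ≤ 187254 is 193 (since 185473 ≤ 187254 < 187404), so the first above is n = 194, value 187404.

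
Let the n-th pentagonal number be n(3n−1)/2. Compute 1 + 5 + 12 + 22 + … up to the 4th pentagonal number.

40

Σ i(3i−1)/2 = (3Σi² − Σi) / 2 over i = 1..4.
Σi = 10 and Σi² = 30.
(3·30 − 1·10) / 2 = 80/2 = 40.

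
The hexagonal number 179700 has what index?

Set n(2n−1) = 179700, giving 2n² − n − 179700 = 0.
So n = (1 + 1199) / 4 = 1200/4 = 300.

300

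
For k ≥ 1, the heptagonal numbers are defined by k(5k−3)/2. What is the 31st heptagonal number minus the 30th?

151

Consecutive heptagonal numbers differ by 5n − 4: here 5·31 − 4 = 151.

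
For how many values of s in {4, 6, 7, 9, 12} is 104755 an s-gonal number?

s = 4: P(4, 323) = 104329 and P(4, 324) = 104976; 104755 is not s-gonal.
s = 6: P(6, 229) = 104653 and P(6, 230) = 105570; 104755 is not s-gonal.
s = 7: P(7, 205) = 104755. ✓
s = 9: P(9, 173) = 104319 and P(9, 174) = 105531; 104755 is not s-gonal.
s = 12: P(12, 145) = 104545 and P(12, 146) = 105996; 104755 is not s-gonal.
Hits: s ∈ {7} → 1.

1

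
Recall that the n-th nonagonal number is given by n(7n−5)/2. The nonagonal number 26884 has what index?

88

Set n(7n−5)/2 = 26884, giving 7n² − 5n − 53768 = 0.
The discriminant is 25 + 56·26884 = 1505529, and √1505529 = 1227.
So n = (5 + 1227) / 14 = 1232/14 = 88.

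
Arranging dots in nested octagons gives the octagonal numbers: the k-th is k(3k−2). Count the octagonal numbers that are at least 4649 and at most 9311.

The n-th octagonal number is n(3n−2).
Smallest index with value ≥ 4649: n = 40 (giving 4720).
Largest index with value ≤ 9311: n = 56 (giving 9296).
Indices 40 through 56: 17 terms.

17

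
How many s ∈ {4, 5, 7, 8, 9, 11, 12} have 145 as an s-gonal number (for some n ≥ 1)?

1

s = 4: P(4, 12) = 144 and P(4, 13) = 169; 145 is not s-gonal.
s = 5: P(5, 10) = 145. ✓
s = 7: P(7, 7) = 112 and P(7, 8) = 148; 145 is not s-gonal.
s = 8: P(8, 7) = 133 and P(8, 8) = 176; 145 is not s-gonal.
s = 9: P(9, 6) = 111 and P(9, 7) = 154; 145 is not s-gonal.
s = 11: P(11, 6) = 141 and P(11, 7) = 196; 145 is not s-gonal.
s = 12: P(12, 5) = 105 and P(12, 6) = 156; 145 is not s-gonal.
Hits: s ∈ {5} → 1.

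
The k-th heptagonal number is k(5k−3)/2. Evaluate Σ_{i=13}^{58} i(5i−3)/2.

Σ i(5i−3)/2 = (5Σi² − 3Σi) / 2 over i = 13..58.
Σi = 1711 − 78 = 1633 and Σi² = 66729 − 650 = 66079.
(5·66079 − 3·1633) / 2 = 325496/2 = 162748.

162748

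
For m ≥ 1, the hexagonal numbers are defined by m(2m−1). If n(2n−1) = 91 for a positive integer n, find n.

7

Set n(2n−1) = 91, giving 2n² − n − 91 = 0.
The discriminant is 1 + 8·91 = 729, and √729 = 27.
So n = (1 + 27) / 4 = 28/4 = 7.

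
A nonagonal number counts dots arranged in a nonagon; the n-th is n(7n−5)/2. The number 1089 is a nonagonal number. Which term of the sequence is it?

18

Set n(7n−5)/2 = 1089, giving 7n² − 5n − 2178 = 0.
The discriminant is 25 + 56·1089 = 61009, and √61009 = 247.
So n = (5 + 247) / 14 = 252/14 = 18.
Check: 18·(7·18 − 5)/2 = 1089. ✓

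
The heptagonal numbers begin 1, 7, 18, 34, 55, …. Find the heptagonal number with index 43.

4558

The 43rd heptagonal number is n(5n−3)/2 with n = 43.
43·(5·43 − 3)/2 = 43·212/2 = 43·106 = 4558.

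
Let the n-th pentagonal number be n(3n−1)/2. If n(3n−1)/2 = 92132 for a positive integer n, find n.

248

Set n(3n−1)/2 = 92132, giving 3n² − n − 184264 = 0.
So n = (1 + 1487) / 6 = 1488/6 = 248.
Check: 248·(3·248 − 1)/2 = 92132. ✓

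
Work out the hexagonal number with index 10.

The 10th hexagonal number is n(2n−1) with n = 10.
10·(2·10 − 1) = 10·19 = 190.

190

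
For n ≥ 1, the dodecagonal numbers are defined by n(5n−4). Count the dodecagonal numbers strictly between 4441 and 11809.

18

The n-th dodecagonal number is n(5n−4).
Smallest index with value > 4441: n = 31 (giving 4681).
Largest index with value < 11809: n = 48 (giving 11328).
Indices 31 through 48: 18 terms.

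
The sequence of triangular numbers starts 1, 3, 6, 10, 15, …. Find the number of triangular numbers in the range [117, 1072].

31

The n-th triangular number is n(n+1)/2.
Smallest index with value ≥ 117: n = 15 (giving 120).
Largest index with value ≤ 1072: n = 45 (giving 1035).
Indices 15 through 45: 31 terms.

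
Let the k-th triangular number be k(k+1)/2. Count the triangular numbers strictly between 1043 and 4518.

The n-th triangular number is n(n+1)/2.
Smallest index with value > 1043: n = 46 (giving 1081).
Largest index with value < 4518: n = 94 (giving 4465).
Indices 46 through 94: 49 terms.

49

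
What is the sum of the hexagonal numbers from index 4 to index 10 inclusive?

Σ i(2i−1) = 2Σi² − Σi over i = 4..10.
Σi = 55 − 6 = 49 and Σi² = 385 − 14 = 371.
2·371 − 1·49 = 693.

693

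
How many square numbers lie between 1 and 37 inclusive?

6

The n-th square number is n².
Smallest index with value ≥ 1: n = 1 (giving 1).
Largest index with value ≤ 37: n = 6 (giving 36).
Indices 1 through 6: 6 terms.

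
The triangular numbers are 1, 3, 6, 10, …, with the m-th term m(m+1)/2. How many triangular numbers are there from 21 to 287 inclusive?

18

The n-th triangular number is n(n+1)/2.
Smallest index with value ≥ 21: n = 6 (giving 21).
Largest index with value ≤ 287: n = 23 (giving 276).
Indices 6 through 23: 18 terms.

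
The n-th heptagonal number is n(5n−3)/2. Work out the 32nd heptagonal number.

2512

The 32nd heptagonal number is n(5n−3)/2 with n = 32.
32·(5·32 − 3)/2 = 32·157/2 = 2512.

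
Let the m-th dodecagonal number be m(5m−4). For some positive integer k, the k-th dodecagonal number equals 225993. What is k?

213

Set n(5n−4) = 225993, giving 5n² − 4n − 225993 = 0.
So n = (4 + 2126) / 10 = 2130/10 = 213.
Check: 213·(5·213 − 4) = 225993. ✓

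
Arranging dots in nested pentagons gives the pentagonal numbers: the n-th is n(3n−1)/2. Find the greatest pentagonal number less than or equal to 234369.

233840

Solve n(3n−1)/2 ≤ 234369 for integer n.
n = 395 gives 233840 ≤ 234369, while n = 396 gives 235026 > 234369; so the answer is 233840.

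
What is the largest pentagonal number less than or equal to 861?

852

Solve n(3n−1)/2 ≤ 861 for integer n.
n = 24 gives 852 ≤ 861, while n = 25 gives 925 > 861; so the answer is 852.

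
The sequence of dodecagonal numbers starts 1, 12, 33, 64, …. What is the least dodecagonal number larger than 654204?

Solve n(5n−4) > 654204 for integer n.
The largest n with value ≤ 654204 is 362 (since 653772 ≤ 654204 < 657393), so the first above is n = 363, value 657393.

657393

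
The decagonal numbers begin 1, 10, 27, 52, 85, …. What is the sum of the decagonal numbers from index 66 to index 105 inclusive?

Σ i(4i−3) = 4Σi² − 3Σi over i = 66..105.
Σi = 5565 − 2145 = 3420 and Σi² = 391405 − 93665 = 297740.
4·297740 − 3·3420 = 1180700.

1180700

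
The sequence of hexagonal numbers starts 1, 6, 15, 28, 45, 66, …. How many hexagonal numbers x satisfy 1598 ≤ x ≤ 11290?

47

The n-th hexagonal number is n(2n−1).
Smallest index with value ≥ 1598: n = 29 (giving 1653).
Largest index with value ≤ 11290: n = 75 (giving 11175).
Indices 29 through 75: 47 terms.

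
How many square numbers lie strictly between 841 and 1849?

13

The n-th square number is n².
Smallest index with value > 841: n = 30 (giving 900).
Largest index with value < 1849: n = 42 (giving 1764).
Indices 30 through 42: 13 terms.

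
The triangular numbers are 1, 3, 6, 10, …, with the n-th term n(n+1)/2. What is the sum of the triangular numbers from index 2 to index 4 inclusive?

19

Σ i(i+1)/2 = (Σi² + Σi) / 2 over i = 2..4.
Σi = 10 − 1 = 9 and Σi² = 30 − 1 = 29.
(1·29 + 1·9) / 2 = 38/2 = 19.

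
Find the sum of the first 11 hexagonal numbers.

946

Σ i(2i−1) = 2Σi² − Σi over i = 1..11.
Σi = 66 and Σi² = 506.
2·506 − 1·66 = 946.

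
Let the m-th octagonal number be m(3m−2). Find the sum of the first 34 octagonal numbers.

Σ i(3i−2) = 3Σi² − 2Σi over i = 1..34.
Σi = 595 and Σi² = 13685.
3·13685 − 2·595 = 39865.

39865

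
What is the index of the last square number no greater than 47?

6

Solve n² ≤ 47 for integer n.
n = 6 gives 36 ≤ 47, while n = 7 gives 49 > 47; so the answer is index 6.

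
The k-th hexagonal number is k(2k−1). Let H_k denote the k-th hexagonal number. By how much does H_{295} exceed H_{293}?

295·(2·295 − 1) = 173755 and 293·(2·293 − 1) = 171405.
Difference: 173755 − 171405 = 2350.

2350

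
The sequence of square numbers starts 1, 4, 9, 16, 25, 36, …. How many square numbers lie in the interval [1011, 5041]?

The n-th square number is n².
Smallest index with value ≥ 1011: n = 32 (giving 1024).
Largest index with value ≤ 5041: n = 71 (giving 5041).
Indices 32 through 71: 40 terms.

40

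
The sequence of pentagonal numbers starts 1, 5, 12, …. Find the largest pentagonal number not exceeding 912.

Solve n(3n−1)/2 ≤ 912 for integer n.
n = 24 gives 852 ≤ 912, while n = 25 gives 925 > 912; so the answer is 852.

852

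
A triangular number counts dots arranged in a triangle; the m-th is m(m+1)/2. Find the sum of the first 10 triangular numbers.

Σ i(i+1)/2 = (Σi² + Σi) / 2 over i = 1..10.
Σi = 55 and Σi² = 385.
(1·385 + 1·55) / 2 = 440/2 = 220.

220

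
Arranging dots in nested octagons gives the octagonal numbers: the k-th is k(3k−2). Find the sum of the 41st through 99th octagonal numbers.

910370

Σ i(3i−2) = 3Σi² − 2Σi over i = 41..99.
Σi = 4950 − 820 = 4130 and Σi² = 328350 − 22140 = 306210.
3·306210 − 2·4130 = 910370.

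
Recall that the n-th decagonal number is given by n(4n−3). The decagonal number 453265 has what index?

337

Set n(4n−3) = 453265, giving 4n² − 3n − 453265 = 0.
The discriminant is 9 + 16·453265 = 7252249, and √7252249 = 2693.
So n = (3 + 2693) / 8 = 2696/8 = 337.
Check: 337·(4·337 − 3) = 453265. ✓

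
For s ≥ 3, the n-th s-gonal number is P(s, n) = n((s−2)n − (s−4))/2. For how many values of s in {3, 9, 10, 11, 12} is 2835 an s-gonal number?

1

s = 3: P(3, 74) = 2775 and P(3, 75) = 2850; 2835 is not s-gonal.
s = 9: P(9, 28) = 2674 and P(9, 29) = 2871; 2835 is not s-gonal.
s = 10: P(10, 27) = 2835. ✓
s = 11: P(11, 25) = 2725 and P(11, 26) = 2951; 2835 is not s-gonal.
s = 12: P(12, 24) = 2784 and P(12, 25) = 3025; 2835 is not s-gonal.
Hits: s ∈ {10} → 1.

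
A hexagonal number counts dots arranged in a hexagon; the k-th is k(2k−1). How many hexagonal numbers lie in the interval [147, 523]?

8

The n-th hexagonal number is n(2n−1).
Smallest index with value ≥ 147: n = 9 (giving 153).
Largest index with value ≤ 523: n = 16 (giving 496).
Indices 9 through 16: 8 terms.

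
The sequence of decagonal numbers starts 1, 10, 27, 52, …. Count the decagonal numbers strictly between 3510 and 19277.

The n-th decagonal number is n(4n−3).
Smallest index with value > 3510: n = 31 (giving 3751).
Largest index with value < 19277: n = 69 (giving 18837).
Indices 31 through 69: 39 terms.

39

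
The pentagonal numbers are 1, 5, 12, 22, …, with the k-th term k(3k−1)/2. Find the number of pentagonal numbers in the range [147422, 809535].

421

The n-th pentagonal number is n(3n−1)/2.
Smallest index with value ≥ 147422: n = 314 (giving 147737).
Largest index with value ≤ 809535: n = 734 (giving 807767).
Indices 314 through 734: 421 terms.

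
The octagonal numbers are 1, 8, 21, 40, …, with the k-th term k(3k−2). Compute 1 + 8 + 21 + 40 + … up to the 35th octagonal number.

43470

Σ i(3i−2) = 3Σi² − 2Σi over i = 1..35.
Σi = 630 and Σi² = 14910.
3·14910 − 2·630 = 43470.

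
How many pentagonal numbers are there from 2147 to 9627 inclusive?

43

The n-th pentagonal number is n(3n−1)/2.
Smallest index with value ≥ 2147: n = 38 (giving 2147).
Largest index with value ≤ 9627: n = 80 (giving 9560).
Indices 38 through 80: 43 terms.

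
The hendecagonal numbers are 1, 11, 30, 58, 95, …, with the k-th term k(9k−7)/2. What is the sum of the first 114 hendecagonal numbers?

Σ i(9i−7)/2 = (9Σi² − 7Σi) / 2 over i = 1..114.
Σi = 6555 and Σi² = 500365.
(9·500365 − 7·6555) / 2 = 4457400/2 = 2228700.

2228700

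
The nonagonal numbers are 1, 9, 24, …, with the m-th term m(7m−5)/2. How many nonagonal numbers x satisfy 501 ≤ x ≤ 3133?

18

The n-th nonagonal number is n(7n−5)/2.
Smallest index with value ≥ 501: n = 13 (giving 559).
Largest index with value ≤ 3133: n = 30 (giving 3075).
Indices 13 through 30: 18 terms.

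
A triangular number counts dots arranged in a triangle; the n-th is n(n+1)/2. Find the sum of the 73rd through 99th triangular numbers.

Σ i(i+1)/2 = (Σi² + Σi) / 2 over i = 73..99.
Σi = 4950 − 2628 = 2322 and Σi² = 328350 − 127020 = 201330.
(1·201330 + 1·2322) / 2 = 203652/2 = 101826.

101826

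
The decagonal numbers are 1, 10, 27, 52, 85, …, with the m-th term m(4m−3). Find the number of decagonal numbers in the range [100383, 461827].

182

The n-th decagonal number is n(4n−3).
Smallest index with value ≥ 100383: n = 159 (giving 100647).
Largest index with value ≤ 461827: n = 340 (giving 461380).
Indices 159 through 340: 182 terms.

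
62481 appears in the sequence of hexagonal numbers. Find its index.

Set n(2n−1) = 62481, giving 2n² − n − 62481 = 0.
The discriminant is 1 + 8·62481 = 499849, and √499849 = 707.
So n = (1 + 707) / 4 = 708/4 = 177.

177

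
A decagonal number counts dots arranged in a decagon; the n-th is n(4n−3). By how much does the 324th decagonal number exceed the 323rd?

Consecutive decagonal numbers differ by 8n − 7: here 8·324 − 7 = 2585.

2585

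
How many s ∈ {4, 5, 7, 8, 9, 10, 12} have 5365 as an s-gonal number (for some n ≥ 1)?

s = 4: P(4, 73) = 5329 and P(4, 74) = 5476; 5365 is not s-gonal.
s = 5: P(5, 59) = 5192 and P(5, 60) = 5370; 5365 is not s-gonal.
s = 7: P(7, 46) = 5221 and P(7, 47) = 5452; 5365 is not s-gonal.
s = 8: P(8, 42) = 5208 and P(8, 43) = 5461; 5365 is not s-gonal.
s = 9: P(9, 39) = 5226 and P(9, 40) = 5500; 5365 is not s-gonal.
s = 10: P(10, 37) = 5365. ✓
s = 12: P(12, 33) = 5313 and P(12, 34) = 5644; 5365 is not s-gonal.
Hits: s ∈ {10} → 1.

1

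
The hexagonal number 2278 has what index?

Set n(2n−1) = 2278, giving 2n² − n − 2278 = 0.
The discriminant is 1 + 8·2278 = 18225, and √18225 = 135.
So n = (1 + 135) / 4 = 136/4 = 34.

34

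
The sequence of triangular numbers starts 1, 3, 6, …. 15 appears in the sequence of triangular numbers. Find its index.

5

Set n(n+1)/2 = 15, giving n² + n − 30 = 0.
The discriminant is 1 + 8·15 = 121, and √121 = 11.
So n = (-1 + 11) / 2 = 10/2 = 5.
Check: 5·6/2 = 15. ✓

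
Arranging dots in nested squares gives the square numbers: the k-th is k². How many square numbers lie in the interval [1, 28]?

The n-th square number is n².
Smallest index with value ≥ 1: n = 1 (giving 1).
Largest index with value ≤ 28: n = 5 (giving 25).
Indices 1 through 5: 5 terms.

5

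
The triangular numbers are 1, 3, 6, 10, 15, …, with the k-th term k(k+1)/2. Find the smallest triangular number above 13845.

Solve n(n+1)/2 > 13845 for integer n.
The largest n with value ≤ 13845 is 165 (since 13695 ≤ 13845 < 13861), so the first above is n = 166, value 13861.

13861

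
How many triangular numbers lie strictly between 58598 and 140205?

The n-th triangular number is n(n+1)/2.
Smallest index with value > 58598: n = 342 (giving 58653).
Largest index with value < 140205: n = 529 (giving 140185).
Indices 342 through 529: 188 terms.

188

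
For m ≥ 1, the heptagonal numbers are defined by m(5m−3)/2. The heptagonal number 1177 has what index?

22

Set n(5n−3)/2 = 1177, giving 5n² − 3n − 2354 = 0.
So n = (3 + 217) / 10 = 220/10 = 22.
Check: 22·(5·22 − 3)/2 = 1177. ✓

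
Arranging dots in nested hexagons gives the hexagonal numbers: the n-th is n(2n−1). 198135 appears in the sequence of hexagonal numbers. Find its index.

315

Set n(2n−1) = 198135, giving 2n² − n − 198135 = 0.
The discriminant is 1 + 8·198135 = 1585081, and √1585081 = 1259.
So n = (1 + 1259) / 4 = 1260/4 = 315.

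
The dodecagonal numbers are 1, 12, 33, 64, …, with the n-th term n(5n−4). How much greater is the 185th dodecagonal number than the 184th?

1841

Consecutive dodecagonal numbers differ by 10n − 9: here 10·185 − 9 = 1841.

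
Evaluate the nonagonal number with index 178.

178·(7·178 − 5)/2 = 178·1241/2 = 110449.

110449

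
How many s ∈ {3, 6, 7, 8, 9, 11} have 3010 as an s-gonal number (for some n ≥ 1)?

s = 3: P(3, 77) = 3003 and P(3, 78) = 3081; 3010 is not s-gonal.
s = 6: P(6, 39) = 3003 and P(6, 40) = 3160; 3010 is not s-gonal.
s = 7: P(7, 35) = 3010. ✓
s = 8: P(8, 32) = 3008 and P(8, 33) = 3201; 3010 is not s-gonal.
s = 9: P(9, 29) = 2871 and P(9, 30) = 3075; 3010 is not s-gonal.
s = 11: P(11, 26) = 2951 and P(11, 27) = 3186; 3010 is not s-gonal.
Hits: s ∈ {7} → 1.

1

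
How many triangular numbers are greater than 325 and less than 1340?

The n-th triangular number is n(n+1)/2.
Smallest index with value > 325: n = 26 (giving 351).
Largest index with value < 1340: n = 51 (giving 1326).
Indices 26 through 51: 26 terms.

26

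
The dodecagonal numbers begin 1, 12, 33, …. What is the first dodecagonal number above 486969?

488593

Solve n(5n−4) > 486969 for integer n.
The largest n with value ≤ 486969 is 312 (since 485472 ≤ 486969 < 488593), so the first above is n = 313, value 488593.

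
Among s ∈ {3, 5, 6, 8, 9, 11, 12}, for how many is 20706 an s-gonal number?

2

s = 3: P(3, 203) = 20706. ✓
s = 5: P(5, 117) = 20475 and P(5, 118) = 20827; 20706 is not s-gonal.
s = 6: P(6, 102) = 20706. ✓
s = 8: P(8, 83) = 20501 and P(8, 84) = 21000; 20706 is not s-gonal.
s = 9: P(9, 77) = 20559 and P(9, 78) = 21099; 20706 is not s-gonal.
s = 11: P(11, 68) = 20570 and P(11, 69) = 21183; 20706 is not s-gonal.
s = 12: P(12, 64) = 20224 and P(12, 65) = 20865; 20706 is not s-gonal.
Hits: s ∈ {3, 6} → 2.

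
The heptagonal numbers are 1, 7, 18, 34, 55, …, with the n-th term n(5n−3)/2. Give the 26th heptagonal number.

The 26th heptagonal number is n(5n−3)/2 with n = 26.
26·(5·26 − 3)/2 = 26·127/2 = 1651.

1651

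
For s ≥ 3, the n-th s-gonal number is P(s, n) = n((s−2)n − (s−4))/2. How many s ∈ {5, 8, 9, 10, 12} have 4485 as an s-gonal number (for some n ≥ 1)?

s = 5: P(5, 54) = 4347 and P(5, 55) = 4510; 4485 is not s-gonal.
s = 8: P(8, 39) = 4485. ✓
s = 9: P(9, 36) = 4446 and P(9, 37) = 4699; 4485 is not s-gonal.
s = 10: P(10, 33) = 4257 and P(10, 34) = 4522; 4485 is not s-gonal.
s = 12: P(12, 30) = 4380 and P(12, 31) = 4681; 4485 is not s-gonal.
Hits: s ∈ {8} → 1.

1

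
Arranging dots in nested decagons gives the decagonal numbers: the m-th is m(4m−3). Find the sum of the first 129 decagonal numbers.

2870465

Σ i(4i−3) = 4Σi² − 3Σi over i = 1..129.
Σi = 8385 and Σi² = 723905.
4·723905 − 3·8385 = 2870465.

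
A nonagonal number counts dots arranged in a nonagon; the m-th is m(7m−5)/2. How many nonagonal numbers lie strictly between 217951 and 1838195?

The n-th nonagonal number is n(7n−5)/2.
Smallest index with value > 217951: n = 250 (giving 218125).
Largest index with value < 1838195: n = 725 (giving 1837875).
Indices 250 through 725: 476 terms.

476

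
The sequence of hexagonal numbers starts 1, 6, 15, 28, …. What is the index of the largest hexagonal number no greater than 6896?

Solve n(2n−1) ≤ 6896 for integer n.
n = 58 gives 6670 ≤ 6896, while n = 59 gives 6903 > 6896; so the answer is index 58.

58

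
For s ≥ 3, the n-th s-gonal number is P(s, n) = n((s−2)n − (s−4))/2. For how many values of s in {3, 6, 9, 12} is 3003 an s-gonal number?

2

s = 3: P(3, 77) = 3003. ✓
s = 6: P(6, 39) = 3003. ✓
s = 9: P(9, 29) = 2871 and P(9, 30) = 3075; 3003 is not s-gonal.
s = 12: P(12, 24) = 2784 and P(12, 25) = 3025; 3003 is not s-gonal.
Hits: s ∈ {3, 6} → 2.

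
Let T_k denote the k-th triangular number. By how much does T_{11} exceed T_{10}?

11

Consecutive triangular numbers differ by n: T_{11} − T_{10} = 11.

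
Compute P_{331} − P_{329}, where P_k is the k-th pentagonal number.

331·(3·331 − 1)/2 = 164176 and 329·(3·329 − 1)/2 = 162197.
Difference: 164176 − 162197 = 1979.

1979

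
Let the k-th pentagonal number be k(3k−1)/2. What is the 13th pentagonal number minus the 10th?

102

13·(3·13 − 1)/2 = 247 and 10·(3·10 − 1)/2 = 145.
Difference: 247 − 145 = 102.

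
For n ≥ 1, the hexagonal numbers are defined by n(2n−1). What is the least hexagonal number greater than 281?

Solve n(2n−1) > 281 for integer n.
The largest n with value ≤ 281 is 12 (since 276 ≤ 281 < 325), so the first above is n = 13, value 325.

325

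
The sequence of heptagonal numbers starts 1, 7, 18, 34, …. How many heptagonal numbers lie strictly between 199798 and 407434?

The n-th heptagonal number is n(5n−3)/2.
Smallest index with value > 199798: n = 284 (giving 201214).
Largest index with value < 407434: n = 403 (giving 405418).
Indices 284 through 403: 120 terms.

120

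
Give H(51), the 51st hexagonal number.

5151

51·(2·51 − 1) = 51·101 = 5151.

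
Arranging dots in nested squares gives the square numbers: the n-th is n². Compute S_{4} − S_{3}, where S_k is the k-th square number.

7

n² − (n−1)² = 2n − 1, so 4² − 3² = 2·4 − 1 = 7.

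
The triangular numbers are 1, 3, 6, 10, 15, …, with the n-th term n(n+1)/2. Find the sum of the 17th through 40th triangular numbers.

10664

Σ i(i+1)/2 = (Σi² + Σi) / 2 over i = 17..40.
Σi = 820 − 136 = 684 and Σi² = 22140 − 1496 = 20644.
(1·20644 + 1·684) / 2 = 21328/2 = 10664.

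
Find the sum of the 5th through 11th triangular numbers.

Σ i(i+1)/2 = (Σi² + Σi) / 2 over i = 5..11.
Σi = 66 − 10 = 56 and Σi² = 506 − 30 = 476.
(1·476 + 1·56) / 2 = 532/2 = 266.

266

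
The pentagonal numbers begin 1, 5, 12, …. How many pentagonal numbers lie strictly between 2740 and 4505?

The n-th pentagonal number is n(3n−1)/2.
Smallest index with value > 2740: n = 43 (giving 2752).
Largest index with value < 4505: n = 54 (giving 4347).
Indices 43 through 54: 12 terms.

12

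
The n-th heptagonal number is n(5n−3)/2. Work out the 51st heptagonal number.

6426

The 51st heptagonal number is n(5n−3)/2 with n = 51.
51·(5·51 − 3)/2 = 51·252/2 = 51·126 = 6426.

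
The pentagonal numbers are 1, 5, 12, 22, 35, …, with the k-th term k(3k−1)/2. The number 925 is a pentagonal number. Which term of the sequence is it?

25

Set n(3n−1)/2 = 925, giving 3n² − n − 1850 = 0.
The discriminant is 1 + 24·925 = 22201, and √22201 = 149.
So n = (1 + 149) / 6 = 150/6 = 25.
Check: 25·(3·25 − 1)/2 = 925. ✓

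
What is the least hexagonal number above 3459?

3486

Solve n(2n−1) > 3459 for integer n.
The largest n with value ≤ 3459 is 41 (since 3321 ≤ 3459 < 3486), so the first above is n = 42, value 3486.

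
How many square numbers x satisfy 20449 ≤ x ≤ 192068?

The n-th square number is n².
Smallest index with value ≥ 20449: n = 143 (giving 20449).
Largest index with value ≤ 192068: n = 438 (giving 191844).
Indices 143 through 438: 296 terms.

296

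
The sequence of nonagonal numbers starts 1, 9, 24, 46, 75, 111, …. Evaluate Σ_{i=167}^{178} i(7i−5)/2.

1245088

Σ i(7i−5)/2 = (7Σi² − 5Σi) / 2 over i = 167..178.
Σi = 15931 − 13861 = 2070 and Σi² = 1895789 − 1538571 = 357218.
(7·357218 − 5·2070) / 2 = 2490176/2 = 1245088.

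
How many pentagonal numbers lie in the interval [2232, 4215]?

15

The n-th pentagonal number is n(3n−1)/2.
Smallest index with value ≥ 2232: n = 39 (giving 2262).
Largest index with value ≤ 4215: n = 53 (giving 4187).
Indices 39 through 53: 15 terms.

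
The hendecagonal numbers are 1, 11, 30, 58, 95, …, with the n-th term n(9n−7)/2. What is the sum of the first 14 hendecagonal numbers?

Σ i(9i−7)/2 = (9Σi² − 7Σi) / 2 over i = 1..14.
Σi = 105 and Σi² = 1015.
(9·1015 − 7·105) / 2 = 8400/2 = 4200.

4200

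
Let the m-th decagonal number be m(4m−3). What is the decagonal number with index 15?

15·(4·15 − 3) = 15·57 = 855.

855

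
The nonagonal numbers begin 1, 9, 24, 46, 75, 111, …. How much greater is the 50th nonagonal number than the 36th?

50·(7·50 − 5)/2 = 8625 and 36·(7·36 − 5)/2 = 4446.
Difference: 8625 − 4446 = 4179.

4179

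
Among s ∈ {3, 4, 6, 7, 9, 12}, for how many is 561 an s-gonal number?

3

s = 3: P(3, 33) = 561. ✓
s = 4: P(4, 23) = 529 and P(4, 24) = 576; 561 is not s-gonal.
s = 6: P(6, 17) = 561. ✓
s = 7: P(7, 15) = 540 and P(7, 16) = 616; 561 is not s-gonal.
s = 9: P(9, 13) = 559 and P(9, 14) = 651; 561 is not s-gonal.
s = 12: P(12, 11) = 561. ✓
Hits: s ∈ {3, 6, 12} → 3.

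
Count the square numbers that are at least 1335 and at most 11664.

The n-th square number is n².
Smallest index with value ≥ 1335: n = 37 (giving 1369).
Largest index with value ≤ 11664: n = 108 (giving 11664).
Indices 37 through 108: 72 terms.

72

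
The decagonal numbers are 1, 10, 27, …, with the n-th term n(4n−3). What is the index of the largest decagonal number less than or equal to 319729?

283

Solve n(4n−3) ≤ 319729 for integer n.
n = 283 gives 319507 ≤ 319729, while n = 284 gives 321772 > 319729; so the answer is index 283.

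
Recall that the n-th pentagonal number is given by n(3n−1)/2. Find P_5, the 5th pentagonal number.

35

5·(3·5 − 1)/2 = 5·14/2 = 5·7 = 35.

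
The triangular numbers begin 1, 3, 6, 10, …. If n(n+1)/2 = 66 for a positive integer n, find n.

11

Set n(n+1)/2 = 66, giving n² + n − 132 = 0.
The discriminant is 1 + 8·66 = 529, and √529 = 23.
So n = (-1 + 23) / 2 = 22/2 = 11.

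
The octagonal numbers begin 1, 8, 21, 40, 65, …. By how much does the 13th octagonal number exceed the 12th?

Consecutive octagonal numbers differ by 6n − 5: here 6·13 − 5 = 73.

73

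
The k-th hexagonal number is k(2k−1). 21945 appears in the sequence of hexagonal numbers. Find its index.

105

Set n(2n−1) = 21945, giving 2n² − n − 21945 = 0.
The discriminant is 1 + 8·21945 = 175561, and √175561 = 419.
So n = (1 + 419) / 4 = 420/4 = 105.
Check: 105·(2·105 − 1) = 21945. ✓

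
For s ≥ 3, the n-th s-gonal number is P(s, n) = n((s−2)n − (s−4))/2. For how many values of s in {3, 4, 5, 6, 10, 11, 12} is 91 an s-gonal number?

s = 3: P(3, 13) = 91. ✓
s = 4: P(4, 9) = 81 and P(4, 10) = 100; 91 is not s-gonal.
s = 5: P(5, 7) = 70 and P(5, 8) = 92; 91 is not s-gonal.
s = 6: P(6, 7) = 91. ✓
s = 10: P(10, 5) = 85 and P(10, 6) = 126; 91 is not s-gonal.
s = 11: P(11, 4) = 58 and P(11, 5) = 95; 91 is not s-gonal.
s = 12: P(12, 4) = 64 and P(12, 5) = 105; 91 is not s-gonal.
Hits: s ∈ {3, 6} → 2.

2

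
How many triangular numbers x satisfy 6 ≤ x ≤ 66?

The n-th triangular number is n(n+1)/2.
Smallest index with value ≥ 6: n = 3 (giving 6).
Largest index with value ≤ 66: n = 11 (giving 66).
Indices 3 through 11: 9 terms.

9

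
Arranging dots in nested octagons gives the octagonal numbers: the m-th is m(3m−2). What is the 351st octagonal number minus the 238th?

199445

351·(3·351 − 2) = 368901 and 238·(3·238 − 2) = 169456.
Difference: 368901 − 169456 = 199445.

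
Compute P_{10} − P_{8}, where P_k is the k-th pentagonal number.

53

10·(3·10 − 1)/2 = 145 and 8·(3·8 − 1)/2 = 92.
Difference: 145 − 92 = 53.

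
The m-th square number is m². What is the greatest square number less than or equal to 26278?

26244

Solve n² ≤ 26278 for integer n.
n = 162 gives 26244 ≤ 26278, while n = 163 gives 26569 > 26278; so the answer is 26244.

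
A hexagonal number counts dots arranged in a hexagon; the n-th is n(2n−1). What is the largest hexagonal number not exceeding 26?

Solve n(2n−1) ≤ 26 for integer n.
n = 3 gives 15 ≤ 26, while n = 4 gives 28 > 26; so the answer is 15.

15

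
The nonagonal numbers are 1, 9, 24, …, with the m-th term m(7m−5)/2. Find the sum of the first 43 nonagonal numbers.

Σ i(7i−5)/2 = (7Σi² − 5Σi) / 2 over i = 1..43.
Σi = 946 and Σi² = 27434.
(7·27434 − 5·946) / 2 = 187308/2 = 93654.

93654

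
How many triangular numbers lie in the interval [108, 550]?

The n-th triangular number is n(n+1)/2.
Smallest index with value ≥ 108: n = 15 (giving 120).
Largest index with value ≤ 550: n = 32 (giving 528).
Indices 15 through 32: 18 terms.

18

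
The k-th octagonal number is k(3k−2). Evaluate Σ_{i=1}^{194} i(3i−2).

7320105

Σ i(3i−2) = 3Σi² − 2Σi over i = 1..194.
Σi = 18915 and Σi² = 2452645.
3·2452645 − 2·18915 = 7320105.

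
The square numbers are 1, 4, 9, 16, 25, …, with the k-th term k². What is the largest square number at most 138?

Solve n² ≤ 138 for integer n.
n = 11 gives 121 ≤ 138, while n = 12 gives 144 > 138; so the answer is 121.

121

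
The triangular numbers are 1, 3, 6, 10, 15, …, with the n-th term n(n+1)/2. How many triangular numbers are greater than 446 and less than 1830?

30

The n-th triangular number is n(n+1)/2.
Smallest index with value > 446: n = 30 (giving 465).
Largest index with value < 1830: n = 59 (giving 1770).
Indices 30 through 59: 30 terms.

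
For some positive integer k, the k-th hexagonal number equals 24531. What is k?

Set n(2n−1) = 24531, giving 2n² − n − 24531 = 0.
The discriminant is 1 + 8·24531 = 196249, and √196249 = 443.
So n = (1 + 443) / 4 = 444/4 = 111.
Check: 111·(2·111 − 1) = 24531. ✓

111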